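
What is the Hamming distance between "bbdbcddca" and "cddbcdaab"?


Comparing "bbdbcddca" and "cddbcdaab" position by position:
  Position 0: 'b' vs 'c' => differ
  Position 1: 'b' vs 'd' => differ
  Position 2: 'd' vs 'd' => same
  Position 3: 'b' vs 'b' => same
  Position 4: 'c' vs 'c' => same
  Position 5: 'd' vs 'd' => same
  Position 6: 'd' vs 'a' => differ
  Position 7: 'c' vs 'a' => differ
  Position 8: 'a' vs 'b' => differ
Total differences (Hamming distance): 5

5


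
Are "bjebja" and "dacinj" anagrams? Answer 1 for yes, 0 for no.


Strings: "bjebja", "dacinj"
Sorted first:  abbejj
Sorted second: acdijn
Differ at position 1: 'b' vs 'c' => not anagrams

0


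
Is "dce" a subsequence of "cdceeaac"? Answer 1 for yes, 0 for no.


Check if "dce" is a subsequence of "cdceeaac"
Greedy scan:
  Position 0 ('c'): no match needed
  Position 1 ('d'): matches sub[0] = 'd'
  Position 2 ('c'): matches sub[1] = 'c'
  Position 3 ('e'): matches sub[2] = 'e'
  Position 4 ('e'): no match needed
  Position 5 ('a'): no match needed
  Position 6 ('a'): no match needed
  Position 7 ('c'): no match needed
All 3 characters matched => is a subsequence

1


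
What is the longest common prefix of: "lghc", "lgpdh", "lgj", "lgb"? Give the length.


Words: lghc, lgpdh, lgj, lgb
  Position 0: all 'l' => match
  Position 1: all 'g' => match
  Position 2: ('h', 'p', 'j', 'b') => mismatch, stop
LCP = "lg" (length 2)

2


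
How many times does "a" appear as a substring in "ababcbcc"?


Searching for "a" in "ababcbcc"
Scanning each position:
  Position 0: "a" => MATCH
  Position 1: "b" => no
  Position 2: "a" => MATCH
  Position 3: "b" => no
  Position 4: "c" => no
  Position 5: "b" => no
  Position 6: "c" => no
  Position 7: "c" => no
Total occurrences: 2

2


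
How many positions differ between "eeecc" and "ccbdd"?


Comparing "eeecc" and "ccbdd" position by position:
  Position 0: 'e' vs 'c' => DIFFER
  Position 1: 'e' vs 'c' => DIFFER
  Position 2: 'e' vs 'b' => DIFFER
  Position 3: 'c' vs 'd' => DIFFER
  Position 4: 'c' vs 'd' => DIFFER
Positions that differ: 5

5


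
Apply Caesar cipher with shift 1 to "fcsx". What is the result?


Caesar cipher: shift "fcsx" by 1
  'f' (pos 5) + 1 = pos 6 = 'g'
  'c' (pos 2) + 1 = pos 3 = 'd'
  's' (pos 18) + 1 = pos 19 = 't'
  'x' (pos 23) + 1 = pos 24 = 'y'
Result: gdty

gdty


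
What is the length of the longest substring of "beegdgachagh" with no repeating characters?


Input: "beegdgachagh"
Sliding window (track last position of each char):
  Position 0 ('b'): window [0,0] length 1 -- new best
  Position 1 ('e'): window [0,1] length 2 -- new best
  Position 2 ('e'): repeat (last at 1), move window start to 2
  Position 2 ('e'): window [2,2] length 1
  Position 3 ('g'): window [2,3] length 2
  Position 4 ('d'): window [2,4] length 3 -- new best
  Position 5 ('g'): repeat (last at 3), move window start to 4
  Position 5 ('g'): window [4,5] length 2
  Position 6 ('a'): window [4,6] length 3
  Position 7 ('c'): window [4,7] length 4 -- new best
  Position 8 ('h'): window [4,8] length 5 -- new best
  Position 9 ('a'): repeat (last at 6), move window start to 7
  Position 9 ('a'): window [7,9] length 3
  Position 10 ('g'): window [7,10] length 4
  Position 11 ('h'): repeat (last at 8), move window start to 9
  Position 11 ('h'): window [9,11] length 3
Longest substring with no repeats: "dgach" with length 5

5


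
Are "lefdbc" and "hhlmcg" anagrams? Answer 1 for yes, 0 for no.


Strings: "lefdbc", "hhlmcg"
Sorted first:  bcdefl
Sorted second: cghhlm
Differ at position 0: 'b' vs 'c' => not anagrams

0


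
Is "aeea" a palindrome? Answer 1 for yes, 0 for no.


Input: aeea
Reversed: aeea
  Compare pos 0 ('a') with pos 3 ('a'): match
  Compare pos 1 ('e') with pos 2 ('e'): match
Result: palindrome

1


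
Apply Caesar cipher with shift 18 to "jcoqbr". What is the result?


Caesar cipher: shift "jcoqbr" by 18
  'j' (pos 9) + 18 = pos 1 = 'b'
  'c' (pos 2) + 18 = pos 20 = 'u'
  'o' (pos 14) + 18 = pos 6 = 'g'
  'q' (pos 16) + 18 = pos 8 = 'i'
  'b' (pos 1) + 18 = pos 19 = 't'
  'r' (pos 17) + 18 = pos 9 = 'j'
Result: bugitj

bugitj


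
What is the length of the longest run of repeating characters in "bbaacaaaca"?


Input: "bbaacaaaca"
Scanning for longest run:
  Position 1 ('b'): continues run of 'b', length=2
  Position 2 ('a'): new char, reset run to 1
  Position 3 ('a'): continues run of 'a', length=2
  Position 4 ('c'): new char, reset run to 1
  Position 5 ('a'): new char, reset run to 1
  Position 6 ('a'): continues run of 'a', length=2
  Position 7 ('a'): continues run of 'a', length=3
  Position 8 ('c'): new char, reset run to 1
  Position 9 ('a'): new char, reset run to 1
Longest run: 'a' with length 3

3


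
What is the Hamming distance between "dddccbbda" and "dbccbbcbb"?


Comparing "dddccbbda" and "dbccbbcbb" position by position:
  Position 0: 'd' vs 'd' => same
  Position 1: 'd' vs 'b' => differ
  Position 2: 'd' vs 'c' => differ
  Position 3: 'c' vs 'c' => same
  Position 4: 'c' vs 'b' => differ
  Position 5: 'b' vs 'b' => same
  Position 6: 'b' vs 'c' => differ
  Position 7: 'd' vs 'b' => differ
  Position 8: 'a' vs 'b' => differ
Total differences (Hamming distance): 6

6


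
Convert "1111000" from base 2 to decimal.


Input: "1111000" in base 2
Positional expansion:
  Digit '1' (value 1) x 2^6 = 64
  Digit '1' (value 1) x 2^5 = 32
  Digit '1' (value 1) x 2^4 = 16
  Digit '1' (value 1) x 2^3 = 8
  Digit '0' (value 0) x 2^2 = 0
  Digit '0' (value 0) x 2^1 = 0
  Digit '0' (value 0) x 2^0 = 0
Sum = 120

120


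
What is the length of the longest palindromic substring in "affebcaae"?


Input: "affebcaae"
Checking substrings for palindromes:
  [1:3] "ff" (len 2) => palindrome
  [6:8] "aa" (len 2) => palindrome
Longest palindromic substring: "ff" with length 2

2


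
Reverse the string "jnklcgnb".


Input: jnklcgnb
Reading characters right to left:
  Position 7: 'b'
  Position 6: 'n'
  Position 5: 'g'
  Position 4: 'c'
  Position 3: 'l'
  Position 2: 'k'
  Position 1: 'n'
  Position 0: 'j'
Reversed: bngclknj

bngclknj


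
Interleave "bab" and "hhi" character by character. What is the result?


Interleaving "bab" and "hhi":
  Position 0: 'b' from first, 'h' from second => "bh"
  Position 1: 'a' from first, 'h' from second => "ah"
  Position 2: 'b' from first, 'i' from second => "bi"
Result: bhahbi

bhahbi


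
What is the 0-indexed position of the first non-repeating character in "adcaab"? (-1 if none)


Input: adcaab
Character frequencies:
  'a': 3
  'b': 1
  'c': 1
  'd': 1
Scanning left to right for freq == 1:
  Position 0 ('a'): freq=3, skip
  Position 1 ('d'): unique! => answer = 1

1


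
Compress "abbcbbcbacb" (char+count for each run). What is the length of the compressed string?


Input: abbcbbcbacb
Runs:
  'a' x 1 => "a1"
  'b' x 2 => "b2"
  'c' x 1 => "c1"
  'b' x 2 => "b2"
  'c' x 1 => "c1"
  'b' x 1 => "b1"
  'a' x 1 => "a1"
  'c' x 1 => "c1"
  'b' x 1 => "b1"
Compressed: "a1b2c1b2c1b1a1c1b1"
Compressed length: 18

18


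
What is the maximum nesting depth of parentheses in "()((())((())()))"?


Input: "()((())((())()))"
Tracking depth:
  Position 0 '(': depth becomes 1
  Position 1 ')': depth becomes 0
  Position 2 '(': depth becomes 1
  Position 3 '(': depth becomes 2
  Position 4 '(': depth becomes 3
  Position 5 ')': depth becomes 2
  Position 6 ')': depth becomes 1
  Position 7 '(': depth becomes 2
  Position 8 '(': depth becomes 3
  Position 9 '(': depth becomes 4
  Position 10 ')': depth becomes 3
  Position 11 ')': depth becomes 2
  Position 12 '(': depth becomes 3
  Position 13 ')': depth becomes 2
  Position 14 ')': depth becomes 1
  Position 15 ')': depth becomes 0
Maximum depth reached: 4

4


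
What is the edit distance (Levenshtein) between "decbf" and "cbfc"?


Computing edit distance: "decbf" -> "cbfc"
DP table:
           c    b    f    c
      0    1    2    3    4
  d   1    1    2    3    4
  e   2    2    2    3    4
  c   3    2    3    3    3
  b   4    3    2    3    4
  f   5    4    3    2    3
Edit distance = dp[5][4] = 3

3


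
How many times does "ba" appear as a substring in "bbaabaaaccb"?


Searching for "ba" in "bbaabaaaccb"
Scanning each position:
  Position 0: "bb" => no
  Position 1: "ba" => MATCH
  Position 2: "aa" => no
  Position 3: "ab" => no
  Position 4: "ba" => MATCH
  Position 5: "aa" => no
  Position 6: "aa" => no
  Position 7: "ac" => no
  Position 8: "cc" => no
  Position 9: "cb" => no
Total occurrences: 2

2


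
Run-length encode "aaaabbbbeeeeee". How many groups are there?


Input: aaaabbbbeeeeee
Scanning for consecutive runs:
  Group 1: 'a' x 4 (positions 0-3)
  Group 2: 'b' x 4 (positions 4-7)
  Group 3: 'e' x 6 (positions 8-13)
Total groups: 3

3


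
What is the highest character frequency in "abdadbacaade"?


Input: abdadbacaade
Character counts:
  'a': 5
  'b': 2
  'c': 1
  'd': 3
  'e': 1
Maximum frequency: 5

5


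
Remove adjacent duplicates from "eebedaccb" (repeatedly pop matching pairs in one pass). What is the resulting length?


Input: eebedaccb
Stack-based adjacent duplicate removal:
  Read 'e': push. Stack: e
  Read 'e': matches stack top 'e' => pop. Stack: (empty)
  Read 'b': push. Stack: b
  Read 'e': push. Stack: be
  Read 'd': push. Stack: bed
  Read 'a': push. Stack: beda
  Read 'c': push. Stack: bedac
  Read 'c': matches stack top 'c' => pop. Stack: beda
  Read 'b': push. Stack: bedab
Final stack: "bedab" (length 5)

5


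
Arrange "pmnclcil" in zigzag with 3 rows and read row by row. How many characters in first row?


Zigzag "pmnclcil" into 3 rows:
Placing characters:
  'p' => row 0
  'm' => row 1
  'n' => row 2
  'c' => row 1
  'l' => row 0
  'c' => row 1
  'i' => row 2
  'l' => row 1
Rows:
  Row 0: "pl"
  Row 1: "mccl"
  Row 2: "ni"
First row length: 2

2


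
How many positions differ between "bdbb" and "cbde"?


Comparing "bdbb" and "cbde" position by position:
  Position 0: 'b' vs 'c' => DIFFER
  Position 1: 'd' vs 'b' => DIFFER
  Position 2: 'b' vs 'd' => DIFFER
  Position 3: 'b' vs 'e' => DIFFER
Positions that differ: 4

4


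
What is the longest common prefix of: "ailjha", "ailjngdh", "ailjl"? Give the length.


Words: ailjha, ailjngdh, ailjl
  Position 0: all 'a' => match
  Position 1: all 'i' => match
  Position 2: all 'l' => match
  Position 3: all 'j' => match
  Position 4: ('h', 'n', 'l') => mismatch, stop
LCP = "ailj" (length 4)

4


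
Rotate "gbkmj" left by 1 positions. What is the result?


Input: "gbkmj", rotate left by 1
First 1 characters: "g"
Remaining characters: "bkmj"
Concatenate remaining + first: "bkmj" + "g" = "bkmjg"

bkmjg


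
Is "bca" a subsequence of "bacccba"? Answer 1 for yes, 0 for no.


Check if "bca" is a subsequence of "bacccba"
Greedy scan:
  Position 0 ('b'): matches sub[0] = 'b'
  Position 1 ('a'): no match needed
  Position 2 ('c'): matches sub[1] = 'c'
  Position 3 ('c'): no match needed
  Position 4 ('c'): no match needed
  Position 5 ('b'): no match needed
  Position 6 ('a'): matches sub[2] = 'a'
All 3 characters matched => is a subsequence

1


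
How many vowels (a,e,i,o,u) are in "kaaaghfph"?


Input: kaaaghfph
Checking each character:
  'k' at position 0: consonant
  'a' at position 1: vowel (running total: 1)
  'a' at position 2: vowel (running total: 2)
  'a' at position 3: vowel (running total: 3)
  'g' at position 4: consonant
  'h' at position 5: consonant
  'f' at position 6: consonant
  'p' at position 7: consonant
  'h' at position 8: consonant
Total vowels: 3

3


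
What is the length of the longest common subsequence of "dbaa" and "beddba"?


LCS of "dbaa" and "beddba"
DP table:
           b    e    d    d    b    a
      0    0    0    0    0    0    0
  d   0    0    0    1    1    1    1
  b   0    1    1    1    1    2    2
  a   0    1    1    1    1    2    3
  a   0    1    1    1    1    2    3
LCS length = dp[4][6] = 3

3


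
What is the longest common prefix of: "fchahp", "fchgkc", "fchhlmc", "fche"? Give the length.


Words: fchahp, fchgkc, fchhlmc, fche
  Position 0: all 'f' => match
  Position 1: all 'c' => match
  Position 2: all 'h' => match
  Position 3: ('a', 'g', 'h', 'e') => mismatch, stop
LCP = "fch" (length 3)

3


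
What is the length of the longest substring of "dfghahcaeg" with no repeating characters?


Input: "dfghahcaeg"
Sliding window (track last position of each char):
  Position 0 ('d'): window [0,0] length 1 -- new best
  Position 1 ('f'): window [0,1] length 2 -- new best
  Position 2 ('g'): window [0,2] length 3 -- new best
  Position 3 ('h'): window [0,3] length 4 -- new best
  Position 4 ('a'): window [0,4] length 5 -- new best
  Position 5 ('h'): repeat (last at 3), move window start to 4
  Position 5 ('h'): window [4,5] length 2
  Position 6 ('c'): window [4,6] length 3
  Position 7 ('a'): repeat (last at 4), move window start to 5
  Position 7 ('a'): window [5,7] length 3
  Position 8 ('e'): window [5,8] length 4
  Position 9 ('g'): window [5,9] length 5
Longest substring with no repeats: "dfgha" with length 5

5


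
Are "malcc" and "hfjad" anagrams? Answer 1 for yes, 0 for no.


Strings: "malcc", "hfjad"
Sorted first:  acclm
Sorted second: adfhj
Differ at position 1: 'c' vs 'd' => not anagrams

0


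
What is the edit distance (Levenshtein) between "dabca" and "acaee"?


Computing edit distance: "dabca" -> "acaee"
DP table:
           a    c    a    e    e
      0    1    2    3    4    5
  d   1    1    2    3    4    5
  a   2    1    2    2    3    4
  b   3    2    2    3    3    4
  c   4    3    2    3    4    4
  a   5    4    3    2    3    4
Edit distance = dp[5][5] = 4

4


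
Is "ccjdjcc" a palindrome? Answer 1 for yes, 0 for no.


Input: ccjdjcc
Reversed: ccjdjcc
  Compare pos 0 ('c') with pos 6 ('c'): match
  Compare pos 1 ('c') with pos 5 ('c'): match
  Compare pos 2 ('j') with pos 4 ('j'): match
Result: palindrome

1


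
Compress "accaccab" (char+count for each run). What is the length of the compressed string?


Input: accaccab
Runs:
  'a' x 1 => "a1"
  'c' x 2 => "c2"
  'a' x 1 => "a1"
  'c' x 2 => "c2"
  'a' x 1 => "a1"
  'b' x 1 => "b1"
Compressed: "a1c2a1c2a1b1"
Compressed length: 12

12


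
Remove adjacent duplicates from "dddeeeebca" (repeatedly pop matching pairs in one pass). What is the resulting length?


Input: dddeeeebca
Stack-based adjacent duplicate removal:
  Read 'd': push. Stack: d
  Read 'd': matches stack top 'd' => pop. Stack: (empty)
  Read 'd': push. Stack: d
  Read 'e': push. Stack: de
  Read 'e': matches stack top 'e' => pop. Stack: d
  Read 'e': push. Stack: de
  Read 'e': matches stack top 'e' => pop. Stack: d
  Read 'b': push. Stack: db
  Read 'c': push. Stack: dbc
  Read 'a': push. Stack: dbca
Final stack: "dbca" (length 4)

4


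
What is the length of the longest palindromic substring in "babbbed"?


Input: "babbbed"
Checking substrings for palindromes:
  [0:3] "bab" (len 3) => palindrome
  [2:5] "bbb" (len 3) => palindrome
  [2:4] "bb" (len 2) => palindrome
  [3:5] "bb" (len 2) => palindrome
Longest palindromic substring: "bab" with length 3

3


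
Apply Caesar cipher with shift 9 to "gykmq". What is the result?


Caesar cipher: shift "gykmq" by 9
  'g' (pos 6) + 9 = pos 15 = 'p'
  'y' (pos 24) + 9 = pos 7 = 'h'
  'k' (pos 10) + 9 = pos 19 = 't'
  'm' (pos 12) + 9 = pos 21 = 'v'
  'q' (pos 16) + 9 = pos 25 = 'z'
Result: phtvz

phtvz


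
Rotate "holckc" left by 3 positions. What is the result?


Input: "holckc", rotate left by 3
First 3 characters: "hol"
Remaining characters: "ckc"
Concatenate remaining + first: "ckc" + "hol" = "ckchol"

ckchol


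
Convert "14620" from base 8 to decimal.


Input: "14620" in base 8
Positional expansion:
  Digit '1' (value 1) x 8^4 = 4096
  Digit '4' (value 4) x 8^3 = 2048
  Digit '6' (value 6) x 8^2 = 384
  Digit '2' (value 2) x 8^1 = 16
  Digit '0' (value 0) x 8^0 = 0
Sum = 6544

6544


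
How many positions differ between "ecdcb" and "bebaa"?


Comparing "ecdcb" and "bebaa" position by position:
  Position 0: 'e' vs 'b' => DIFFER
  Position 1: 'c' vs 'e' => DIFFER
  Position 2: 'd' vs 'b' => DIFFER
  Position 3: 'c' vs 'a' => DIFFER
  Position 4: 'b' vs 'a' => DIFFER
Positions that differ: 5

5


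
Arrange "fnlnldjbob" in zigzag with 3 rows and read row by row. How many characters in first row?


Zigzag "fnlnldjbob" into 3 rows:
Placing characters:
  'f' => row 0
  'n' => row 1
  'l' => row 2
  'n' => row 1
  'l' => row 0
  'd' => row 1
  'j' => row 2
  'b' => row 1
  'o' => row 0
  'b' => row 1
Rows:
  Row 0: "flo"
  Row 1: "nndbb"
  Row 2: "lj"
First row length: 3

3


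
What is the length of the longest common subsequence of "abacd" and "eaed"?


LCS of "abacd" and "eaed"
DP table:
           e    a    e    d
      0    0    0    0    0
  a   0    0    1    1    1
  b   0    0    1    1    1
  a   0    0    1    1    1
  c   0    0    1    1    1
  d   0    0    1    1    2
LCS length = dp[5][4] = 2

2


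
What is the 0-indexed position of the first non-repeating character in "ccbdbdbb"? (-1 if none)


Input: ccbdbdbb
Character frequencies:
  'b': 4
  'c': 2
  'd': 2
Scanning left to right for freq == 1:
  Position 0 ('c'): freq=2, skip
  Position 1 ('c'): freq=2, skip
  Position 2 ('b'): freq=4, skip
  Position 3 ('d'): freq=2, skip
  Position 4 ('b'): freq=4, skip
  Position 5 ('d'): freq=2, skip
  Position 6 ('b'): freq=4, skip
  Position 7 ('b'): freq=4, skip
  No unique character found => answer = -1

-1


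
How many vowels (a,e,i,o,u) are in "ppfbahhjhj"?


Input: ppfbahhjhj
Checking each character:
  'p' at position 0: consonant
  'p' at position 1: consonant
  'f' at position 2: consonant
  'b' at position 3: consonant
  'a' at position 4: vowel (running total: 1)
  'h' at position 5: consonant
  'h' at position 6: consonant
  'j' at position 7: consonant
  'h' at position 8: consonant
  'j' at position 9: consonant
Total vowels: 1

1


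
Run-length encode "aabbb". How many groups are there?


Input: aabbb
Scanning for consecutive runs:
  Group 1: 'a' x 2 (positions 0-1)
  Group 2: 'b' x 3 (positions 2-4)
Total groups: 2

2


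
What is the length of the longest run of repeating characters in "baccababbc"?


Input: "baccababbc"
Scanning for longest run:
  Position 1 ('a'): new char, reset run to 1
  Position 2 ('c'): new char, reset run to 1
  Position 3 ('c'): continues run of 'c', length=2
  Position 4 ('a'): new char, reset run to 1
  Position 5 ('b'): new char, reset run to 1
  Position 6 ('a'): new char, reset run to 1
  Position 7 ('b'): new char, reset run to 1
  Position 8 ('b'): continues run of 'b', length=2
  Position 9 ('c'): new char, reset run to 1
Longest run: 'c' with length 2

2


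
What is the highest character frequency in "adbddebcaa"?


Input: adbddebcaa
Character counts:
  'a': 3
  'b': 2
  'c': 1
  'd': 3
  'e': 1
Maximum frequency: 3

3


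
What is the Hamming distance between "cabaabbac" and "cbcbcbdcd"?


Comparing "cabaabbac" and "cbcbcbdcd" position by position:
  Position 0: 'c' vs 'c' => same
  Position 1: 'a' vs 'b' => differ
  Position 2: 'b' vs 'c' => differ
  Position 3: 'a' vs 'b' => differ
  Position 4: 'a' vs 'c' => differ
  Position 5: 'b' vs 'b' => same
  Position 6: 'b' vs 'd' => differ
  Position 7: 'a' vs 'c' => differ
  Position 8: 'c' vs 'd' => differ
Total differences (Hamming distance): 7

7


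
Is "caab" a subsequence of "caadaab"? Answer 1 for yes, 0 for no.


Check if "caab" is a subsequence of "caadaab"
Greedy scan:
  Position 0 ('c'): matches sub[0] = 'c'
  Position 1 ('a'): matches sub[1] = 'a'
  Position 2 ('a'): matches sub[2] = 'a'
  Position 3 ('d'): no match needed
  Position 4 ('a'): no match needed
  Position 5 ('a'): no match needed
  Position 6 ('b'): matches sub[3] = 'b'
All 4 characters matched => is a subsequence

1


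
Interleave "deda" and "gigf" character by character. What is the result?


Interleaving "deda" and "gigf":
  Position 0: 'd' from first, 'g' from second => "dg"
  Position 1: 'e' from first, 'i' from second => "ei"
  Position 2: 'd' from first, 'g' from second => "dg"
  Position 3: 'a' from first, 'f' from second => "af"
Result: dgeidgaf

dgeidgaf


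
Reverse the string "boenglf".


Input: boenglf
Reading characters right to left:
  Position 6: 'f'
  Position 5: 'l'
  Position 4: 'g'
  Position 3: 'n'
  Position 2: 'e'
  Position 1: 'o'
  Position 0: 'b'
Reversed: flgneob

flgneob


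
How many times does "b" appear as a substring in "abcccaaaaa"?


Searching for "b" in "abcccaaaaa"
Scanning each position:
  Position 0: "a" => no
  Position 1: "b" => MATCH
  Position 2: "c" => no
  Position 3: "c" => no
  Position 4: "c" => no
  Position 5: "a" => no
  Position 6: "a" => no
  Position 7: "a" => no
  Position 8: "a" => no
  Position 9: "a" => no
Total occurrences: 1

1


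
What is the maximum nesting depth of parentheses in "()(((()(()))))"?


Input: "()(((()(()))))"
Tracking depth:
  Position 0 '(': depth becomes 1
  Position 1 ')': depth becomes 0
  Position 2 '(': depth becomes 1
  Position 3 '(': depth becomes 2
  Position 4 '(': depth becomes 3
  Position 5 '(': depth becomes 4
  Position 6 ')': depth becomes 3
  Position 7 '(': depth becomes 4
  Position 8 '(': depth becomes 5
  Position 9 ')': depth becomes 4
  Position 10 ')': depth becomes 3
  Position 11 ')': depth becomes 2
  Position 12 ')': depth becomes 1
  Position 13 ')': depth becomes 0
Maximum depth reached: 5

5


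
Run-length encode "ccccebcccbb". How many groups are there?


Input: ccccebcccbb
Scanning for consecutive runs:
  Group 1: 'c' x 4 (positions 0-3)
  Group 2: 'e' x 1 (positions 4-4)
  Group 3: 'b' x 1 (positions 5-5)
  Group 4: 'c' x 3 (positions 6-8)
  Group 5: 'b' x 2 (positions 9-10)
Total groups: 5

5


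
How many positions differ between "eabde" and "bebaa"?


Comparing "eabde" and "bebaa" position by position:
  Position 0: 'e' vs 'b' => DIFFER
  Position 1: 'a' vs 'e' => DIFFER
  Position 2: 'b' vs 'b' => same
  Position 3: 'd' vs 'a' => DIFFER
  Position 4: 'e' vs 'a' => DIFFER
Positions that differ: 4

4


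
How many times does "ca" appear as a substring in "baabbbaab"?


Searching for "ca" in "baabbbaab"
Scanning each position:
  Position 0: "ba" => no
  Position 1: "aa" => no
  Position 2: "ab" => no
  Position 3: "bb" => no
  Position 4: "bb" => no
  Position 5: "ba" => no
  Position 6: "aa" => no
  Position 7: "ab" => no
Total occurrences: 0

0


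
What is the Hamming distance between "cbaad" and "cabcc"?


Comparing "cbaad" and "cabcc" position by position:
  Position 0: 'c' vs 'c' => same
  Position 1: 'b' vs 'a' => differ
  Position 2: 'a' vs 'b' => differ
  Position 3: 'a' vs 'c' => differ
  Position 4: 'd' vs 'c' => differ
Total differences (Hamming distance): 4

4


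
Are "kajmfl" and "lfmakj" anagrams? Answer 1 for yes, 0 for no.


Strings: "kajmfl", "lfmakj"
Sorted first:  afjklm
Sorted second: afjklm
Sorted forms match => anagrams

1


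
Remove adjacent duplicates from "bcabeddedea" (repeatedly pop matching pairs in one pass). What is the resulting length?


Input: bcabeddedea
Stack-based adjacent duplicate removal:
  Read 'b': push. Stack: b
  Read 'c': push. Stack: bc
  Read 'a': push. Stack: bca
  Read 'b': push. Stack: bcab
  Read 'e': push. Stack: bcabe
  Read 'd': push. Stack: bcabed
  Read 'd': matches stack top 'd' => pop. Stack: bcabe
  Read 'e': matches stack top 'e' => pop. Stack: bcab
  Read 'd': push. Stack: bcabd
  Read 'e': push. Stack: bcabde
  Read 'a': push. Stack: bcabdea
Final stack: "bcabdea" (length 7)

7


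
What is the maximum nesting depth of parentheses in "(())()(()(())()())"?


Input: "(())()(()(())()())"
Tracking depth:
  Position 0 '(': depth becomes 1
  Position 1 '(': depth becomes 2
  Position 2 ')': depth becomes 1
  Position 3 ')': depth becomes 0
  Position 4 '(': depth becomes 1
  Position 5 ')': depth becomes 0
  Position 6 '(': depth becomes 1
  Position 7 '(': depth becomes 2
  Position 8 ')': depth becomes 1
  Position 9 '(': depth becomes 2
  Position 10 '(': depth becomes 3
  Position 11 ')': depth becomes 2
  Position 12 ')': depth becomes 1
  Position 13 '(': depth becomes 2
  Position 14 ')': depth becomes 1
  Position 15 '(': depth becomes 2
  Position 16 ')': depth becomes 1
  Position 17 ')': depth becomes 0
Maximum depth reached: 3

3


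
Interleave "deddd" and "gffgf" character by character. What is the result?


Interleaving "deddd" and "gffgf":
  Position 0: 'd' from first, 'g' from second => "dg"
  Position 1: 'e' from first, 'f' from second => "ef"
  Position 2: 'd' from first, 'f' from second => "df"
  Position 3: 'd' from first, 'g' from second => "dg"
  Position 4: 'd' from first, 'f' from second => "df"
Result: dgefdfdgdf

dgefdfdgdf


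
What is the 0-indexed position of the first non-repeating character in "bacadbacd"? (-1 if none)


Input: bacadbacd
Character frequencies:
  'a': 3
  'b': 2
  'c': 2
  'd': 2
Scanning left to right for freq == 1:
  Position 0 ('b'): freq=2, skip
  Position 1 ('a'): freq=3, skip
  Position 2 ('c'): freq=2, skip
  Position 3 ('a'): freq=3, skip
  Position 4 ('d'): freq=2, skip
  Position 5 ('b'): freq=2, skip
  Position 6 ('a'): freq=3, skip
  Position 7 ('c'): freq=2, skip
  Position 8 ('d'): freq=2, skip
  No unique character found => answer = -1

-1


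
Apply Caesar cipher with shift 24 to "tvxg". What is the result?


Caesar cipher: shift "tvxg" by 24
  't' (pos 19) + 24 = pos 17 = 'r'
  'v' (pos 21) + 24 = pos 19 = 't'
  'x' (pos 23) + 24 = pos 21 = 'v'
  'g' (pos 6) + 24 = pos 4 = 'e'
Result: rtve

rtve


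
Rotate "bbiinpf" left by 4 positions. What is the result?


Input: "bbiinpf", rotate left by 4
First 4 characters: "bbii"
Remaining characters: "npf"
Concatenate remaining + first: "npf" + "bbii" = "npfbbii"

npfbbii


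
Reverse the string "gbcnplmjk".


Input: gbcnplmjk
Reading characters right to left:
  Position 8: 'k'
  Position 7: 'j'
  Position 6: 'm'
  Position 5: 'l'
  Position 4: 'p'
  Position 3: 'n'
  Position 2: 'c'
  Position 1: 'b'
  Position 0: 'g'
Reversed: kjmlpncbg

kjmlpncbg


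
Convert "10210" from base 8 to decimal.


Input: "10210" in base 8
Positional expansion:
  Digit '1' (value 1) x 8^4 = 4096
  Digit '0' (value 0) x 8^3 = 0
  Digit '2' (value 2) x 8^2 = 128
  Digit '1' (value 1) x 8^1 = 8
  Digit '0' (value 0) x 8^0 = 0
Sum = 4232

4232


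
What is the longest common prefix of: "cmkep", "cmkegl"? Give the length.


Words: cmkep, cmkegl
  Position 0: all 'c' => match
  Position 1: all 'm' => match
  Position 2: all 'k' => match
  Position 3: all 'e' => match
  Position 4: ('p', 'g') => mismatch, stop
LCP = "cmke" (length 4)

4


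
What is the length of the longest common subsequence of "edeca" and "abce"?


LCS of "edeca" and "abce"
DP table:
           a    b    c    e
      0    0    0    0    0
  e   0    0    0    0    1
  d   0    0    0    0    1
  e   0    0    0    0    1
  c   0    0    0    1    1
  a   0    1    1    1    1
LCS length = dp[5][4] = 1

1


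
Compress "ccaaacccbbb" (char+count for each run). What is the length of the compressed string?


Input: ccaaacccbbb
Runs:
  'c' x 2 => "c2"
  'a' x 3 => "a3"
  'c' x 3 => "c3"
  'b' x 3 => "b3"
Compressed: "c2a3c3b3"
Compressed length: 8

8


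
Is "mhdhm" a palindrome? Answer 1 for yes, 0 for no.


Input: mhdhm
Reversed: mhdhm
  Compare pos 0 ('m') with pos 4 ('m'): match
  Compare pos 1 ('h') with pos 3 ('h'): match
Result: palindrome

1


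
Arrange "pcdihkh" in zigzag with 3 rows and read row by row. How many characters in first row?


Zigzag "pcdihkh" into 3 rows:
Placing characters:
  'p' => row 0
  'c' => row 1
  'd' => row 2
  'i' => row 1
  'h' => row 0
  'k' => row 1
  'h' => row 2
Rows:
  Row 0: "ph"
  Row 1: "cik"
  Row 2: "dh"
First row length: 2

2


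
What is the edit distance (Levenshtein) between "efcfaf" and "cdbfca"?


Computing edit distance: "efcfaf" -> "cdbfca"
DP table:
           c    d    b    f    c    a
      0    1    2    3    4    5    6
  e   1    1    2    3    4    5    6
  f   2    2    2    3    3    4    5
  c   3    2    3    3    4    3    4
  f   4    3    3    4    3    4    4
  a   5    4    4    4    4    4    4
  f   6    5    5    5    4    5    5
Edit distance = dp[6][6] = 5

5


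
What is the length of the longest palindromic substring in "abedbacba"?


Input: "abedbacba"
Checking substrings for palindromes:
  No multi-char palindromic substrings found
Longest palindromic substring: "a" with length 1

1


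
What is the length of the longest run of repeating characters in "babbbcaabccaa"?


Input: "babbbcaabccaa"
Scanning for longest run:
  Position 1 ('a'): new char, reset run to 1
  Position 2 ('b'): new char, reset run to 1
  Position 3 ('b'): continues run of 'b', length=2
  Position 4 ('b'): continues run of 'b', length=3
  Position 5 ('c'): new char, reset run to 1
  Position 6 ('a'): new char, reset run to 1
  Position 7 ('a'): continues run of 'a', length=2
  Position 8 ('b'): new char, reset run to 1
  Position 9 ('c'): new char, reset run to 1
  Position 10 ('c'): continues run of 'c', length=2
  Position 11 ('a'): new char, reset run to 1
  Position 12 ('a'): continues run of 'a', length=2
Longest run: 'b' with length 3

3


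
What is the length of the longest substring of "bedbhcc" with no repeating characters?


Input: "bedbhcc"
Sliding window (track last position of each char):
  Position 0 ('b'): window [0,0] length 1 -- new best
  Position 1 ('e'): window [0,1] length 2 -- new best
  Position 2 ('d'): window [0,2] length 3 -- new best
  Position 3 ('b'): repeat (last at 0), move window start to 1
  Position 3 ('b'): window [1,3] length 3
  Position 4 ('h'): window [1,4] length 4 -- new best
  Position 5 ('c'): window [1,5] length 5 -- new best
  Position 6 ('c'): repeat (last at 5), move window start to 6
  Position 6 ('c'): window [6,6] length 1
Longest substring with no repeats: "edbhc" with length 5

5


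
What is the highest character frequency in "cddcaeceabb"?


Input: cddcaeceabb
Character counts:
  'a': 2
  'b': 2
  'c': 3
  'd': 2
  'e': 2
Maximum frequency: 3

3


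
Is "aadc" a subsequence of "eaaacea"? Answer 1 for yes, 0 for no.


Check if "aadc" is a subsequence of "eaaacea"
Greedy scan:
  Position 0 ('e'): no match needed
  Position 1 ('a'): matches sub[0] = 'a'
  Position 2 ('a'): matches sub[1] = 'a'
  Position 3 ('a'): no match needed
  Position 4 ('c'): no match needed
  Position 5 ('e'): no match needed
  Position 6 ('a'): no match needed
Only matched 2/4 characters => not a subsequence

0


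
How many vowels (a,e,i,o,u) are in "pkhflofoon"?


Input: pkhflofoon
Checking each character:
  'p' at position 0: consonant
  'k' at position 1: consonant
  'h' at position 2: consonant
  'f' at position 3: consonant
  'l' at position 4: consonant
  'o' at position 5: vowel (running total: 1)
  'f' at position 6: consonant
  'o' at position 7: vowel (running total: 2)
  'o' at position 8: vowel (running total: 3)
  'n' at position 9: consonant
Total vowels: 3

3


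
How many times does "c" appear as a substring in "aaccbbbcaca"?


Searching for "c" in "aaccbbbcaca"
Scanning each position:
  Position 0: "a" => no
  Position 1: "a" => no
  Position 2: "c" => MATCH
  Position 3: "c" => MATCH
  Position 4: "b" => no
  Position 5: "b" => no
  Position 6: "b" => no
  Position 7: "c" => MATCH
  Position 8: "a" => no
  Position 9: "c" => MATCH
  Position 10: "a" => no
Total occurrences: 4

4


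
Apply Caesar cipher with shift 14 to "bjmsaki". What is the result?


Caesar cipher: shift "bjmsaki" by 14
  'b' (pos 1) + 14 = pos 15 = 'p'
  'j' (pos 9) + 14 = pos 23 = 'x'
  'm' (pos 12) + 14 = pos 0 = 'a'
  's' (pos 18) + 14 = pos 6 = 'g'
  'a' (pos 0) + 14 = pos 14 = 'o'
  'k' (pos 10) + 14 = pos 24 = 'y'
  'i' (pos 8) + 14 = pos 22 = 'w'
Result: pxagoyw

pxagoyw


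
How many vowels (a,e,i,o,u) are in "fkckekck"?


Input: fkckekck
Checking each character:
  'f' at position 0: consonant
  'k' at position 1: consonant
  'c' at position 2: consonant
  'k' at position 3: consonant
  'e' at position 4: vowel (running total: 1)
  'k' at position 5: consonant
  'c' at position 6: consonant
  'k' at position 7: consonant
Total vowels: 1

1


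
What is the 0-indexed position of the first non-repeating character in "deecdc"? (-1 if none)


Input: deecdc
Character frequencies:
  'c': 2
  'd': 2
  'e': 2
Scanning left to right for freq == 1:
  Position 0 ('d'): freq=2, skip
  Position 1 ('e'): freq=2, skip
  Position 2 ('e'): freq=2, skip
  Position 3 ('c'): freq=2, skip
  Position 4 ('d'): freq=2, skip
  Position 5 ('c'): freq=2, skip
  No unique character found => answer = -1

-1


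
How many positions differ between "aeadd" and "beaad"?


Comparing "aeadd" and "beaad" position by position:
  Position 0: 'a' vs 'b' => DIFFER
  Position 1: 'e' vs 'e' => same
  Position 2: 'a' vs 'a' => same
  Position 3: 'd' vs 'a' => DIFFER
  Position 4: 'd' vs 'd' => same
Positions that differ: 2

2


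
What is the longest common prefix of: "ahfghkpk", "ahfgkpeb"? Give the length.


Words: ahfghkpk, ahfgkpeb
  Position 0: all 'a' => match
  Position 1: all 'h' => match
  Position 2: all 'f' => match
  Position 3: all 'g' => match
  Position 4: ('h', 'k') => mismatch, stop
LCP = "ahfg" (length 4)

4


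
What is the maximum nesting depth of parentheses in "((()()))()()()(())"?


Input: "((()()))()()()(())"
Tracking depth:
  Position 0 '(': depth becomes 1
  Position 1 '(': depth becomes 2
  Position 2 '(': depth becomes 3
  Position 3 ')': depth becomes 2
  Position 4 '(': depth becomes 3
  Position 5 ')': depth becomes 2
  Position 6 ')': depth becomes 1
  Position 7 ')': depth becomes 0
  Position 8 '(': depth becomes 1
  Position 9 ')': depth becomes 0
  Position 10 '(': depth becomes 1
  Position 11 ')': depth becomes 0
  Position 12 '(': depth becomes 1
  Position 13 ')': depth becomes 0
  Position 14 '(': depth becomes 1
  Position 15 '(': depth becomes 2
  Position 16 ')': depth becomes 1
  Position 17 ')': depth becomes 0
Maximum depth reached: 3

3


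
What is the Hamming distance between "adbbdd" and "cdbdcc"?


Comparing "adbbdd" and "cdbdcc" position by position:
  Position 0: 'a' vs 'c' => differ
  Position 1: 'd' vs 'd' => same
  Position 2: 'b' vs 'b' => same
  Position 3: 'b' vs 'd' => differ
  Position 4: 'd' vs 'c' => differ
  Position 5: 'd' vs 'c' => differ
Total differences (Hamming distance): 4

4


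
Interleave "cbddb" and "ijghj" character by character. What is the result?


Interleaving "cbddb" and "ijghj":
  Position 0: 'c' from first, 'i' from second => "ci"
  Position 1: 'b' from first, 'j' from second => "bj"
  Position 2: 'd' from first, 'g' from second => "dg"
  Position 3: 'd' from first, 'h' from second => "dh"
  Position 4: 'b' from first, 'j' from second => "bj"
Result: cibjdgdhbj

cibjdgdhbj


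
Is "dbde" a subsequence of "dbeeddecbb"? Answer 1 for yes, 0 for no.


Check if "dbde" is a subsequence of "dbeeddecbb"
Greedy scan:
  Position 0 ('d'): matches sub[0] = 'd'
  Position 1 ('b'): matches sub[1] = 'b'
  Position 2 ('e'): no match needed
  Position 3 ('e'): no match needed
  Position 4 ('d'): matches sub[2] = 'd'
  Position 5 ('d'): no match needed
  Position 6 ('e'): matches sub[3] = 'e'
  Position 7 ('c'): no match needed
  Position 8 ('b'): no match needed
  Position 9 ('b'): no match needed
All 4 characters matched => is a subsequence

1


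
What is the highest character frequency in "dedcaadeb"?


Input: dedcaadeb
Character counts:
  'a': 2
  'b': 1
  'c': 1
  'd': 3
  'e': 2
Maximum frequency: 3

3


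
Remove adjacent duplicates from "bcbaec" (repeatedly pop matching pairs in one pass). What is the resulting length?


Input: bcbaec
Stack-based adjacent duplicate removal:
  Read 'b': push. Stack: b
  Read 'c': push. Stack: bc
  Read 'b': push. Stack: bcb
  Read 'a': push. Stack: bcba
  Read 'e': push. Stack: bcbae
  Read 'c': push. Stack: bcbaec
Final stack: "bcbaec" (length 6)

6


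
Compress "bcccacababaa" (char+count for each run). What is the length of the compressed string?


Input: bcccacababaa
Runs:
  'b' x 1 => "b1"
  'c' x 3 => "c3"
  'a' x 1 => "a1"
  'c' x 1 => "c1"
  'a' x 1 => "a1"
  'b' x 1 => "b1"
  'a' x 1 => "a1"
  'b' x 1 => "b1"
  'a' x 2 => "a2"
Compressed: "b1c3a1c1a1b1a1b1a2"
Compressed length: 18

18


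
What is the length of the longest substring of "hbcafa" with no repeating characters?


Input: "hbcafa"
Sliding window (track last position of each char):
  Position 0 ('h'): window [0,0] length 1 -- new best
  Position 1 ('b'): window [0,1] length 2 -- new best
  Position 2 ('c'): window [0,2] length 3 -- new best
  Position 3 ('a'): window [0,3] length 4 -- new best
  Position 4 ('f'): window [0,4] length 5 -- new best
  Position 5 ('a'): repeat (last at 3), move window start to 4
  Position 5 ('a'): window [4,5] length 2
Longest substring with no repeats: "hbcaf" with length 5

5


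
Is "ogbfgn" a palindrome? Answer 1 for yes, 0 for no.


Input: ogbfgn
Reversed: ngfbgo
  Compare pos 0 ('o') with pos 5 ('n'): MISMATCH
  Compare pos 1 ('g') with pos 4 ('g'): match
  Compare pos 2 ('b') with pos 3 ('f'): MISMATCH
Result: not a palindrome

0


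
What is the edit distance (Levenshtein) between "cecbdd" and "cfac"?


Computing edit distance: "cecbdd" -> "cfac"
DP table:
           c    f    a    c
      0    1    2    3    4
  c   1    0    1    2    3
  e   2    1    1    2    3
  c   3    2    2    2    2
  b   4    3    3    3    3
  d   5    4    4    4    4
  d   6    5    5    5    5
Edit distance = dp[6][4] = 5

5


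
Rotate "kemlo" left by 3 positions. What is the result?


Input: "kemlo", rotate left by 3
First 3 characters: "kem"
Remaining characters: "lo"
Concatenate remaining + first: "lo" + "kem" = "lokem"

lokem


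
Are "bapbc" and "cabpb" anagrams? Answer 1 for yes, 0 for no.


Strings: "bapbc", "cabpb"
Sorted first:  abbcp
Sorted second: abbcp
Sorted forms match => anagrams

1


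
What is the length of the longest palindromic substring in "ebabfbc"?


Input: "ebabfbc"
Checking substrings for palindromes:
  [1:4] "bab" (len 3) => palindrome
  [3:6] "bfb" (len 3) => palindrome
Longest palindromic substring: "bab" with length 3

3


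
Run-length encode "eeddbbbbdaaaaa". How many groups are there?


Input: eeddbbbbdaaaaa
Scanning for consecutive runs:
  Group 1: 'e' x 2 (positions 0-1)
  Group 2: 'd' x 2 (positions 2-3)
  Group 3: 'b' x 4 (positions 4-7)
  Group 4: 'd' x 1 (positions 8-8)
  Group 5: 'a' x 5 (positions 9-13)
Total groups: 5

5


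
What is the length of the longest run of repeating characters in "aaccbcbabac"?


Input: "aaccbcbabac"
Scanning for longest run:
  Position 1 ('a'): continues run of 'a', length=2
  Position 2 ('c'): new char, reset run to 1
  Position 3 ('c'): continues run of 'c', length=2
  Position 4 ('b'): new char, reset run to 1
  Position 5 ('c'): new char, reset run to 1
  Position 6 ('b'): new char, reset run to 1
  Position 7 ('a'): new char, reset run to 1
  Position 8 ('b'): new char, reset run to 1
  Position 9 ('a'): new char, reset run to 1
  Position 10 ('c'): new char, reset run to 1
Longest run: 'a' with length 2

2


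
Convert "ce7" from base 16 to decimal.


Input: "ce7" in base 16
Positional expansion:
  Digit 'c' (value 12) x 16^2 = 3072
  Digit 'e' (value 14) x 16^1 = 224
  Digit '7' (value 7) x 16^0 = 7
Sum = 3303

3303


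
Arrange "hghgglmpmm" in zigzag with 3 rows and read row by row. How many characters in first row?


Zigzag "hghgglmpmm" into 3 rows:
Placing characters:
  'h' => row 0
  'g' => row 1
  'h' => row 2
  'g' => row 1
  'g' => row 0
  'l' => row 1
  'm' => row 2
  'p' => row 1
  'm' => row 0
  'm' => row 1
Rows:
  Row 0: "hgm"
  Row 1: "gglpm"
  Row 2: "hm"
First row length: 3

3


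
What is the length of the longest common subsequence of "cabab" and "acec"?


LCS of "cabab" and "acec"
DP table:
           a    c    e    c
      0    0    0    0    0
  c   0    0    1    1    1
  a   0    1    1    1    1
  b   0    1    1    1    1
  a   0    1    1    1    1
  b   0    1    1    1    1
LCS length = dp[5][4] = 1

1
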